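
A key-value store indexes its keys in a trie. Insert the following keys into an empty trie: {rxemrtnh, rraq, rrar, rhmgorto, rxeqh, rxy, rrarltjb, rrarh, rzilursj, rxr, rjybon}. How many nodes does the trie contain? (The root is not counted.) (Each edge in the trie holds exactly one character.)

Count nodes per top-level branch (shared prefixes stored once):
  'r'-branch (rhmgorto, rjybon, rraq, rrar, rrarh, rrarltjb, rxemrtnh, rxeqh, rxr, rxy, rzilursj): 40 nodes
Sum: 40

40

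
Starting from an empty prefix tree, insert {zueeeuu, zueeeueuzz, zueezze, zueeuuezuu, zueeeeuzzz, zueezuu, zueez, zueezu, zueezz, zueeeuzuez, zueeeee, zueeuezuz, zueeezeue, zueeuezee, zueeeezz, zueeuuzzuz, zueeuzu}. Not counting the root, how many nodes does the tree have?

Count nodes per top-level branch (shared prefixes stored once):
  'z'-branch (zueeeee, zueeeeuzzz, zueeeezz, zueeeueuzz, zueeeuu, zueeeuzuez, zueeezeue, zueeuezee, zueeuezuz, zueeuuezuu, zueeuuzzuz, zueeuzu, zueez, zueezu, zueezuu, zueezz, zueezze): 50 nodes
Sum: 50

50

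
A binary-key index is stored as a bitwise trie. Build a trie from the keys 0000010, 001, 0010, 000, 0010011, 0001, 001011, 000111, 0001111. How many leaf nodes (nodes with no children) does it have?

4

Leaves are exactly the stored words that no other stored word extends.
Those words: "0000010", "0001111", "0010011", "001011"
Leaf count: 4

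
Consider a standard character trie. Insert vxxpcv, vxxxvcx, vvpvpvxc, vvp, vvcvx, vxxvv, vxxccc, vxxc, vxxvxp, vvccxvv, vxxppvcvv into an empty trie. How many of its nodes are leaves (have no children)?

9

A leaf is a node with no children — equivalently, the end of a word that is not a proper prefix of any other stored word.
Those words: "vvccxvv", "vvcvx", "vvpvpvxc", "vxxccc", "vxxpcv", "vxxppvcvv", "vxxvv", "vxxvxp", "vxxxvcx"
Leaf count: 9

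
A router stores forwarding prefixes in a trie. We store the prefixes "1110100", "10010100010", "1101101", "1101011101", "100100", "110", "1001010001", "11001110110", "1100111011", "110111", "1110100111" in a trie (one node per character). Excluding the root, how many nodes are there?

41

Count nodes per top-level branch (shared prefixes stored once):
  '1'-branch (100100, 1001010001, 10010100010, 110, 1100111011, 11001110110, 1101011101, 1101101, 110111, 1110100, 1110100111): 41 nodes
Sum: 41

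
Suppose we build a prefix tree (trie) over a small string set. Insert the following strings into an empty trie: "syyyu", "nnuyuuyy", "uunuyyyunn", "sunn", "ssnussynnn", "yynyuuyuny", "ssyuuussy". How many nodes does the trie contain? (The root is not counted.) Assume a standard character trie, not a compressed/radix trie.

For each word, the new-node count is its length minus the longest prefix already in the trie:
  "syyyu" → 5 new (s, y, y, y, u)
  "nnuyuuyy" → 8 new (n, n, u, y, u, u, y, y)
  "uunuyyyunn" → 10 new (u, u, n, u, y, y, y, u, n, n)
  "sunn" → prefix "s" already present; 3 new (u, n, n)
  "ssnussynnn" → prefix "s" already present; 9 new (s, n, u, s, s, y, n, n, n)
  "yynyuuyuny" → 10 new (y, y, n, y, u, u, y, u, n, y)
  "ssyuuussy" → prefix "ss" already present; 7 new (y, u, u, u, s, s, y)
Total nodes = 5 + 8 + 10 + 3 + 9 + 10 + 7 = 52

52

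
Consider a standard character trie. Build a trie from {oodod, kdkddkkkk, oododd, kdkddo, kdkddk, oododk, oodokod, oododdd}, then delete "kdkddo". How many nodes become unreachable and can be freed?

Walk "kdkddo" from the leaf back toward the root, removing each node that no remaining word uses.
The suffix "o" (1 node) is used only by "kdkddo"; the node for "kdkdd" still has the child "k", so pruning stops there.
Nodes removed: 1

1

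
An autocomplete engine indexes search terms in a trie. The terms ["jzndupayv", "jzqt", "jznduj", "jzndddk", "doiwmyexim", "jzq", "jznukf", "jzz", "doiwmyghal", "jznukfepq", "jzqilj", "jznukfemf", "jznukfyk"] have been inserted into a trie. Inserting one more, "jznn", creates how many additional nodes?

1

The longest prefix of "jznn" already in the trie is "jzn" (length 3).
So 4 − 3 = 1 new nodes.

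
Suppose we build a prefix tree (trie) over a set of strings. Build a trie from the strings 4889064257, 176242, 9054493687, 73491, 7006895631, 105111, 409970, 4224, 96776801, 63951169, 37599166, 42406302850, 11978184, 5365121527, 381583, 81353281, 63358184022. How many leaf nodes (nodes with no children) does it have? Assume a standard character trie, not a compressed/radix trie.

17

A leaf is a node with no children — equivalently, the end of a word that is not a proper prefix of any other stored word.
Those words: "105111", "11978184", "176242", "37599166", "381583", "409970", "4224", "42406302850", "4889064257", "5365121527", "63358184022", "63951169", "7006895631", "73491", "81353281", "9054493687", "96776801"
Leaf count: 17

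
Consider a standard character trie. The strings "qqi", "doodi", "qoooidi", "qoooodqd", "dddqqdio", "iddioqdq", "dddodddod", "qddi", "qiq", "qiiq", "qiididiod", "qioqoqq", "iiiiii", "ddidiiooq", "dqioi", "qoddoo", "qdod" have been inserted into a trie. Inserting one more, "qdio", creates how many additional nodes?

2

"qd" is already a path in the trie; the remaining "io" must be added.
New nodes needed: |"qdio"| − 2 = 4 − 2 = 2.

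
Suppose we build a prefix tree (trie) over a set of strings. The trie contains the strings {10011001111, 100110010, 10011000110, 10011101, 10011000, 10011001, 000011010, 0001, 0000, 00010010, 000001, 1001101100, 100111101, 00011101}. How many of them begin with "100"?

Traverse to the node for "100", then collect every word in that subtree.
Words under "100": 10011000, 10011000110, 10011001, 100110010, 10011001111, 1001101100, 10011101, 100111101
Count: 8

8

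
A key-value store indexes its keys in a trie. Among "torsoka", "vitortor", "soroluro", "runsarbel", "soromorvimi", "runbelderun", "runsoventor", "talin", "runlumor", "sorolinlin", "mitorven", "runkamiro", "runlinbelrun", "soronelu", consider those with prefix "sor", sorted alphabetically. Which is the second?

Words with prefix "sor", in lexicographic order: "sorolinlin", "soroluro", "soromorvimi", "soronelu"
The 2nd is soroluro.

soroluro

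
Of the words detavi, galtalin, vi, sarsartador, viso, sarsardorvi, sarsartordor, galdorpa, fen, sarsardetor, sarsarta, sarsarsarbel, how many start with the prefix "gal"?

2

Filter for entries beginning with "gal":
Matches: "galdorpa", "galtalin"
Count: 2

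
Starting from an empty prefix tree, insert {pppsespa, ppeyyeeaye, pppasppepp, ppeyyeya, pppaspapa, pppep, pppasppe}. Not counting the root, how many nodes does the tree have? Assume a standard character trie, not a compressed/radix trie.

Trie structure (* marks end of a word):
(root)
└─ p
   └─ p
      ├─ e
      │  └─ y
      │     └─ y
      │        └─ e
      │           ├─ e
      │           │  └─ a
      │           │     └─ y
      │           │        └─ e *
      │           └─ y
      │              └─ a *
      └─ p
         ├─ a
         │  └─ s
         │     └─ p
         │        ├─ a
         │        │  └─ p
         │        │     └─ a *
         │        └─ p
         │           └─ e *
         │              └─ p
         │                 └─ p *
         ├─ e
         │  └─ p *
         └─ s
            └─ e
               └─ s
                  └─ p
                     └─ a *
Counting every labelled node above: 30.

30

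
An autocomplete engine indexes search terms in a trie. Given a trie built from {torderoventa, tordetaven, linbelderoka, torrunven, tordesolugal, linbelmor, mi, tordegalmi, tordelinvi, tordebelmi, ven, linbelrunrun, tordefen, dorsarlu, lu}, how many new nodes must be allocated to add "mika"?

2

The longest prefix of "mika" already in the trie is "mi" (length 2).
So 4 − 2 = 2 new nodes.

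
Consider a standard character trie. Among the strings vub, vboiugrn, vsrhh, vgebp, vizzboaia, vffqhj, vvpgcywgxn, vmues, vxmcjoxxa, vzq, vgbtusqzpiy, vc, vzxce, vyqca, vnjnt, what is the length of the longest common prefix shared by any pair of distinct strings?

2

Look for the deepest trie node that still has at least two words in its subtree.
e.g. "vgbtusqzpiy" and "vgebp" share the prefix "vg" of length 2; no pair shares a longer one.
Longest shared-prefix length: 2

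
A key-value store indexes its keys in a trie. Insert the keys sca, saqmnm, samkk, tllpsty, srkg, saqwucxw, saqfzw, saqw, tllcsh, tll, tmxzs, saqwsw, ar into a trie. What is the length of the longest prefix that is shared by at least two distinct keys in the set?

Equivalently: take the maximum, over all pairs, of their longest common prefix length.
e.g. "saqw" and "saqwsw" share the prefix "saqw" of length 4; no pair shares a longer one.
Longest shared-prefix length: 4

4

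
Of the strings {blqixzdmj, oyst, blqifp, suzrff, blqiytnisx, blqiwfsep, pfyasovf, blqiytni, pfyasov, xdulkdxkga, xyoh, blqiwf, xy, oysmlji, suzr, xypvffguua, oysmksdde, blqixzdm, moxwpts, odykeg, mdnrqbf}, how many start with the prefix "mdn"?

1

Walk to "mdn"; the words in its subtree are exactly those with that prefix.
Matches: "mdnrqbf"
Count: 1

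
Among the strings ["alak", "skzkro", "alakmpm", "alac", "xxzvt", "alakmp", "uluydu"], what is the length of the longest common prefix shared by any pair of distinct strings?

6

Equivalently: take the maximum, over all pairs, of their longest common prefix length.
e.g. "alakmp" and "alakmpm" share the prefix "alakmp" of length 6; no pair shares a longer one.
Longest shared-prefix length: 6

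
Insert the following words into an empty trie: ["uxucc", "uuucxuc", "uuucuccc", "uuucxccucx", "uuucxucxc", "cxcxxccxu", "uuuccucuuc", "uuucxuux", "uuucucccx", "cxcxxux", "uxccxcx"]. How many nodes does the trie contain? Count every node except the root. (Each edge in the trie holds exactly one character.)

Count nodes per top-level branch (shared prefixes stored once):
  'c'-branch (cxcxxccxu, cxcxxux): 11 nodes
  'u'-branch (uuuccucuuc, uuucuccc, uuucucccx, uuucxccucx, uuucxuc, uuucxucxc, uuucxuux, uxccxcx, uxucc): 36 nodes
Sum: 47

47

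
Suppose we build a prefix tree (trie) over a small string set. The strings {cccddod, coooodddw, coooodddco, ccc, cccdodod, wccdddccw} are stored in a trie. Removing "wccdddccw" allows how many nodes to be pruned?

9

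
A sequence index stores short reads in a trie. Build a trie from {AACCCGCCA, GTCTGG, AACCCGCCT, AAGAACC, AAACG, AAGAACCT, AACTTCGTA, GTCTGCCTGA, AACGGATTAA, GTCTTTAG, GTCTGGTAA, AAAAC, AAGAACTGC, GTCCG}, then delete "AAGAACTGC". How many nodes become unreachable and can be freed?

3

A node on "AAGAACTGC"'s path can go only if nothing else ends at it or branches off below it.
The suffix "TGC" (3 nodes) is used only by "AAGAACTGC"; the node for "AAGAAC" still has the child "C", so pruning stops there.
Nodes removed: 3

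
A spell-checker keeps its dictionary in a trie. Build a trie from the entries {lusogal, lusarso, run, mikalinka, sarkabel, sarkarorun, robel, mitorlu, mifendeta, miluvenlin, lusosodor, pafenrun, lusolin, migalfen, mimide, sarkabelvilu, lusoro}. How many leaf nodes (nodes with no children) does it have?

Leaves are exactly the stored words that no other stored word extends.
Those words: "lusarso", "lusogal", "lusolin", "lusoro", "lusosodor", "mifendeta", "migalfen", "mikalinka", "miluvenlin", "mimide", "mitorlu", "pafenrun", "robel", "run", "sarkabelvilu", "sarkarorun"
Leaf count: 16

16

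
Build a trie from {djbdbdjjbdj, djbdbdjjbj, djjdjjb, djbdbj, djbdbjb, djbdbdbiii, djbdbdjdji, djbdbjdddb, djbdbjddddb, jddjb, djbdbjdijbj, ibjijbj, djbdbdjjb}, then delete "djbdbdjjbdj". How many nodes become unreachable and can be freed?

Walk "djbdbdjjbdj" from the leaf back toward the root, removing each node that no remaining word uses.
The suffix "dj" (2 nodes) is used only by "djbdbdjjbdj"; the node for "djbdbdjjb" still has the child "j", so pruning stops there.
Nodes removed: 2

2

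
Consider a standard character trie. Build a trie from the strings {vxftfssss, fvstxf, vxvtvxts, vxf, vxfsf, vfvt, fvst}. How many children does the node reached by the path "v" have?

2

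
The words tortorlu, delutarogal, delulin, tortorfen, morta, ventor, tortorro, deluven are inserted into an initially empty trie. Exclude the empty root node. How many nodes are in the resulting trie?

41

Count nodes per top-level branch (shared prefixes stored once):
  'd'-branch (delulin, delutarogal, deluven): 17 nodes
  'm'-branch (morta): 5 nodes
  't'-branch (tortorfen, tortorlu, tortorro): 13 nodes
  'v'-branch (ventor): 6 nodes
Sum: 41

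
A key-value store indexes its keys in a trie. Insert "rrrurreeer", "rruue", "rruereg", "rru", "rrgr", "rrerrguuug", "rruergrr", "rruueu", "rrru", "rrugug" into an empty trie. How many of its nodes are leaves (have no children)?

7

Leaves are exactly the stored words that no other stored word extends.
Those words: "rrerrguuug", "rrgr", "rrrurreeer", "rruereg", "rruergrr", "rrugug", "rruueu"
Leaf count: 7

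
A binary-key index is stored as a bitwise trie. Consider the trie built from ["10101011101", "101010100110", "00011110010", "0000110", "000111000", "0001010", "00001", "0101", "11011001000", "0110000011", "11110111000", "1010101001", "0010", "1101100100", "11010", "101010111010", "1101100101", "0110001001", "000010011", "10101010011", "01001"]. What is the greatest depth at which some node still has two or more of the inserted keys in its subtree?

Equivalently: take the maximum, over all pairs, of their longest common prefix length.
"10101010011" and "101010100110" agree on "10101010011" (11 characters) before diverging; nothing deeper is shared.
Longest shared-prefix length: 11

11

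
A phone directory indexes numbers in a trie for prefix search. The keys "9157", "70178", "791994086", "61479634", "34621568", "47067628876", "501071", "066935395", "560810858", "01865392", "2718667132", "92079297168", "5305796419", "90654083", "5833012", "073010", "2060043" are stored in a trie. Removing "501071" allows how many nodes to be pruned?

After clearing the end-marker at "501071", prune upward until reaching a node still needed by another word.
The suffix "01071" (5 nodes) is used only by "501071"; the node for "5" still has the child "6", so pruning stops there.
Nodes removed: 5

5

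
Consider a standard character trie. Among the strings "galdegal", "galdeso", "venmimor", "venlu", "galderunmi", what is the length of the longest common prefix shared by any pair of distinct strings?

Look for the deepest trie node that still has at least two words in its subtree.
e.g. "galdegal" and "galderunmi" share the prefix "galde" of length 5; no pair shares a longer one.
Longest shared-prefix length: 5

5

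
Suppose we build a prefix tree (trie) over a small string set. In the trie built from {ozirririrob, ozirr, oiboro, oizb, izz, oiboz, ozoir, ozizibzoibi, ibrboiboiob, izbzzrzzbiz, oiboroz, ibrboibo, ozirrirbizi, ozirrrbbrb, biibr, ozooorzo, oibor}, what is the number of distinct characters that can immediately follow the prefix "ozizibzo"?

1

Walk "ozizibzo" from the root, arriving at one node.
Characters that immediately follow "ozizibzo" among the stored strings: {i}.
That node has 1 child edge.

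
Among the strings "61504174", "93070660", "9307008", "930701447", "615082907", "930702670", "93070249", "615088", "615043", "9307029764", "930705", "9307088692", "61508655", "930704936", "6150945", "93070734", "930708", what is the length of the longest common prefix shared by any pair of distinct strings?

6

The deepest shared node is where two words last agree before diverging.
e.g. "93070249" and "930702670" share the prefix "930702" of length 6; no pair shares a longer one.
Longest shared-prefix length: 6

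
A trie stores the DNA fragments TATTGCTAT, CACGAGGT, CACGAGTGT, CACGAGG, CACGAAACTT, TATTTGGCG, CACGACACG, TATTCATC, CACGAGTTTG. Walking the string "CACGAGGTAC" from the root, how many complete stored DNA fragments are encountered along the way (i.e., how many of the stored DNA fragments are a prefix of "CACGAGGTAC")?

2

Check each prefix of "CACGAGGTAC" against the stored set — each match is an end-marker on the path.
Prefixes of the query that are stored words: "CACGAGG", "CACGAGGT"
Count: 2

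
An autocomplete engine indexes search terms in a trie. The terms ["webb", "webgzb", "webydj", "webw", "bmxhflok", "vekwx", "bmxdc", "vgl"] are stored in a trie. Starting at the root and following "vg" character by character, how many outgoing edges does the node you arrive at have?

Walk "vg" from the root, arriving at one node.
Characters that immediately follow "vg" among the stored strings: {l}.
That node has 1 child edge.

1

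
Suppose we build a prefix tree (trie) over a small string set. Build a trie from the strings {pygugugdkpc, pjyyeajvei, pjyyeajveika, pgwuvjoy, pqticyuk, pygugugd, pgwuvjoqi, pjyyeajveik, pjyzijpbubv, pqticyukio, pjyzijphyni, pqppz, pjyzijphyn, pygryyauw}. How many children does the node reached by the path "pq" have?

2

Walk "pq" from the root, arriving at one node.
Distinct next characters after "pq": p, t.
That node has 2 child edges.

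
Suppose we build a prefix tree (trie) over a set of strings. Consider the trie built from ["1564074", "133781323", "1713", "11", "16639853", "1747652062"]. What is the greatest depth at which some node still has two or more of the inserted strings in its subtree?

The deepest shared node is where two words last agree before diverging.
e.g. "1713" and "1747652062" share the prefix "17" of length 2; no pair shares a longer one.
Longest shared-prefix length: 2

2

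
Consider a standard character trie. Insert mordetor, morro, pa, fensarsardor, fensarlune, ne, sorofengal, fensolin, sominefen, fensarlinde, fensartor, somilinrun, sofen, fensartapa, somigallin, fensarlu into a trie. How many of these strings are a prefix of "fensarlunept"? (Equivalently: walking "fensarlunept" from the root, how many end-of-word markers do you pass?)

Check each prefix of "fensarlunept" against the stored set — each match is an end-marker on the path.
Prefixes of the query that are stored words: "fensarlu", "fensarlune"
Count: 2

2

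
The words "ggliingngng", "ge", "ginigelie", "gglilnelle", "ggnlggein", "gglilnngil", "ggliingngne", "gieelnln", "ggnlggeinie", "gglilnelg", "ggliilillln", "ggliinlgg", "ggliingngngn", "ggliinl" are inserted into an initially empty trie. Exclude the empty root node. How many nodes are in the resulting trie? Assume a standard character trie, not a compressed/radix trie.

57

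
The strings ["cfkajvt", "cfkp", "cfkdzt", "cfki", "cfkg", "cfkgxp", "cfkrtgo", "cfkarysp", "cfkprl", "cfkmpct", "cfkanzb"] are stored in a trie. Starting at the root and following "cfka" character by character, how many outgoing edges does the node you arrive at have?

3

The children of the "cfka" node are the distinct next characters among strings starting with "cfka".
Characters that immediately follow "cfka" among the stored strings: {j, n, r}.
That node has 3 child edges.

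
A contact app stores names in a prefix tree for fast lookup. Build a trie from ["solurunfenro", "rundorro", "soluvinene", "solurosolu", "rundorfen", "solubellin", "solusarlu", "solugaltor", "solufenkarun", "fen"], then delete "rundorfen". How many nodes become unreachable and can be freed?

3

After clearing the end-marker at "rundorfen", prune upward until reaching a node still needed by another word.
The suffix "fen" (3 nodes) is used only by "rundorfen"; the node for "rundor" still has the child "r", so pruning stops there.
Nodes removed: 3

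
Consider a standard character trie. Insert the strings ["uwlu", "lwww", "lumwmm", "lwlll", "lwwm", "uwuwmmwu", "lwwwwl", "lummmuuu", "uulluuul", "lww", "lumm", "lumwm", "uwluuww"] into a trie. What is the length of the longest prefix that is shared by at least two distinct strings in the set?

Look for the deepest trie node that still has at least two words in its subtree.
e.g. "lumwm" and "lumwmm" share the prefix "lumwm" of length 5; no pair shares a longer one.
Longest shared-prefix length: 5

5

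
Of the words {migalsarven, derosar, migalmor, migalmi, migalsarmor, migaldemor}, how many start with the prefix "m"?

5

Walk to "m"; the words in its subtree are exactly those with that prefix.
Matches: "migaldemor", "migalmi", "migalmor", "migalsarmor", "migalsarven"
Count: 5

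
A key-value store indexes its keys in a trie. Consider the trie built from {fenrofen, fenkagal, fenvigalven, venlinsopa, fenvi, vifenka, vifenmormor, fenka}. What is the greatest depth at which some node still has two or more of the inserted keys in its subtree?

Look for the deepest trie node that still has at least two words in its subtree.
e.g. "fenka" and "fenkagal" share the prefix "fenka" of length 5; no pair shares a longer one.
Longest shared-prefix length: 5

5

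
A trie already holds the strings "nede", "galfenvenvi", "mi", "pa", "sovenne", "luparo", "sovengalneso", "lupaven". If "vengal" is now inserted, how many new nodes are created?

6

"vengal" shares no prefix with any stored word, so all 6 characters open new nodes.
6 − 0 = 6 new nodes.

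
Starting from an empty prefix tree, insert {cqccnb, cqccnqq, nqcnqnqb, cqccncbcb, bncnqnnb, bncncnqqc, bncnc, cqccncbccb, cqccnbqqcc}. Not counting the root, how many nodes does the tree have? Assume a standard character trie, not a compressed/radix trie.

Count nodes per top-level branch (shared prefixes stored once):
  'b'-branch (bncnc, bncncnqqc, bncnqnnb): 13 nodes
  'c'-branch (cqccnb, cqccnbqqcc, cqccncbcb, cqccncbccb, cqccnqq): 18 nodes
  'n'-branch (nqcnqnqb): 8 nodes
Sum: 39

39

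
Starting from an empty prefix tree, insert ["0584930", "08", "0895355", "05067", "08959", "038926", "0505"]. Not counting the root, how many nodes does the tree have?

Count nodes per top-level branch (shared prefixes stored once):
  '0'-branch (038926, 0505, 05067, 0584930, 08, 0895355, 08959): 23 nodes
Sum: 23

23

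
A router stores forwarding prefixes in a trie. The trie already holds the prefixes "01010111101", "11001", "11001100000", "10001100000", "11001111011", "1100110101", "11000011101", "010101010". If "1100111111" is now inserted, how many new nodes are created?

Walking "1100111111" from the root, the first 8 characters ("11001111") follow existing edges; "1" is the first miss.
Each of the 2 remaining characters creates one node.

2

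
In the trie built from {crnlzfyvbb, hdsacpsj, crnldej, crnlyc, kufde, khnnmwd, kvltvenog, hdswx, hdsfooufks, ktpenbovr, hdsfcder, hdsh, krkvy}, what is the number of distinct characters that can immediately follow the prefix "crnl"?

The children of the "crnl" node are the distinct next characters among strings starting with "crnl".
Characters that immediately follow "crnl" among the stored strings: {d, y, z}.
That node has 3 child edges.

3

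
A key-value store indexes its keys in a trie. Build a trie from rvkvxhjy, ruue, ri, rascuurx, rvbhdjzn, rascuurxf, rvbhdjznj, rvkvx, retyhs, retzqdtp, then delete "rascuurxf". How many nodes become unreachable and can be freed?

1

After clearing the end-marker at "rascuurxf", prune upward until reaching a node still needed by another word.
The suffix "f" (1 node) is used only by "rascuurxf"; "rascuurx" is itself a stored word, so pruning stops there.
Nodes removed: 1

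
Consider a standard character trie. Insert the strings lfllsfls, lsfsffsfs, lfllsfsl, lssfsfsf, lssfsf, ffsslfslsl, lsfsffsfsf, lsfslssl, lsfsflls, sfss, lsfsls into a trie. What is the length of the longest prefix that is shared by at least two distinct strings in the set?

9

Equivalently: take the maximum, over all pairs, of their longest common prefix length.
"lsfsffsfs" and "lsfsffsfsf" agree on "lsfsffsfs" (9 characters) before diverging; nothing deeper is shared.
Longest shared-prefix length: 9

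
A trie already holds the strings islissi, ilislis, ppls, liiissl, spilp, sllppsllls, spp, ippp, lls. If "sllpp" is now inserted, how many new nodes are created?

"sllpp" is already a full path in the trie; only an end-marker is added.
No new nodes are needed: 0.

0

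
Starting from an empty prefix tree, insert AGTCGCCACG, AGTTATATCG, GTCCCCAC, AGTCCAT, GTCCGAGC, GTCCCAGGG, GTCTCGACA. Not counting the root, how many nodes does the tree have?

42

Insert word by word; a character creates a node only if that edge doesn't already exist:
  "AGTCGCCACG" → 10 new (A, G, T, C, G, C, C, A, C, G)
  "AGTTATATCG" → prefix "AGT" already present; 7 new (T, A, T, A, T, C, G)
  "GTCCCCAC" → 8 new (G, T, C, C, C, C, A, C)
  "AGTCCAT" → prefix "AGTC" already present; 3 new (C, A, T)
  "GTCCGAGC" → prefix "GTCC" already present; 4 new (G, A, G, C)
  "GTCCCAGGG" → prefix "GTCCC" already present; 4 new (A, G, G, G)
  "GTCTCGACA" → prefix "GTC" already present; 6 new (T, C, G, A, C, A)
Total nodes = 10 + 7 + 8 + 3 + 4 + 4 + 6 = 42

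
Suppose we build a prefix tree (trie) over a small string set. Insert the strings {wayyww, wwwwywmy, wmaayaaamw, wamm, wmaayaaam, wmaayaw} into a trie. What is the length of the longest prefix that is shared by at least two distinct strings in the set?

Equivalently: take the maximum, over all pairs, of their longest common prefix length.
e.g. "wmaayaaam" and "wmaayaaamw" share the prefix "wmaayaaam" of length 9; no pair shares a longer one.
Longest shared-prefix length: 9

9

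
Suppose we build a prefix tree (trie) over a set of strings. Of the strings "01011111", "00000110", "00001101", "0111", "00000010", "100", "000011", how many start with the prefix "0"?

6

Traverse to the node for "0", then collect every word in that subtree.
Matches: "00000010", "00000110", "000011", "00001101", "01011111", "0111"
Count: 6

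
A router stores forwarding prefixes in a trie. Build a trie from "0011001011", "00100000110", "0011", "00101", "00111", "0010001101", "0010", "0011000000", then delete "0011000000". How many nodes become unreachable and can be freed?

Walk "0011000000" from the leaf back toward the root, removing each node that no remaining word uses.
The suffix "0000" (4 nodes) is used only by "0011000000"; the node for "001100" still has the child "1", so pruning stops there.
Nodes removed: 4

4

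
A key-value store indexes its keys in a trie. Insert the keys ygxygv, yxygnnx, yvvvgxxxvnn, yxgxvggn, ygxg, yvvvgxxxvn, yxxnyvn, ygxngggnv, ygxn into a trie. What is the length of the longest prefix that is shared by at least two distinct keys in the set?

The deepest shared node is where two words last agree before diverging.
"yvvvgxxxvn" and "yvvvgxxxvnn" agree on "yvvvgxxxvn" (10 characters) before diverging; nothing deeper is shared.
Longest shared-prefix length: 10

10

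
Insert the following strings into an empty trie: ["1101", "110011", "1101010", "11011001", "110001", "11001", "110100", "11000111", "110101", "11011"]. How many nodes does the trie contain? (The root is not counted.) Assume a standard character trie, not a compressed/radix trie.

19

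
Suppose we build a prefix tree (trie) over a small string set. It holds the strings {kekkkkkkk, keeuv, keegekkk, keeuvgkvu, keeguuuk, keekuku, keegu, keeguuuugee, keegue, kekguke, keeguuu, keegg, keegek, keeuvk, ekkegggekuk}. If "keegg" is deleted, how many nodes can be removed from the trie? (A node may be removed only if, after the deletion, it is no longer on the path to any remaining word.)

1

Walk "keegg" from the leaf back toward the root, removing each node that no remaining word uses.
The suffix "g" (1 node) is used only by "keegg"; the node for "keeg" still has the child "e", so pruning stops there.
Nodes removed: 1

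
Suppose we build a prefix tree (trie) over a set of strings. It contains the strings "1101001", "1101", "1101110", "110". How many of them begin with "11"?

Traverse to the node for "11", then collect every word in that subtree.
Words under "11": 110, 1101, 1101001, 1101110
Count: 4

4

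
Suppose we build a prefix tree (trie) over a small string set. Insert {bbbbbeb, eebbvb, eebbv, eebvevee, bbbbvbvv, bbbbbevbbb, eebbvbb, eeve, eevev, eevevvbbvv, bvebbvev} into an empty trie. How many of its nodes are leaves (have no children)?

A leaf is a node with no children — equivalently, the end of a word that is not a proper prefix of any other stored word.
Those words: "bbbbbeb", "bbbbbevbbb", "bbbbvbvv", "bvebbvev", "eebbvbb", "eebvevee", "eevevvbbvv"
Leaf count: 7

7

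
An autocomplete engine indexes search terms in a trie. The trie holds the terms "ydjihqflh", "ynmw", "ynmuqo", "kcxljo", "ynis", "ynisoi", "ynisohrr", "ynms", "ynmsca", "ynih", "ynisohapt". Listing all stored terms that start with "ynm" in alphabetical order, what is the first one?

Words with prefix "ynm", in lexicographic order: "ynms", "ynmsca", "ynmuqo", "ynmw"
The 1st is ynms.

ynms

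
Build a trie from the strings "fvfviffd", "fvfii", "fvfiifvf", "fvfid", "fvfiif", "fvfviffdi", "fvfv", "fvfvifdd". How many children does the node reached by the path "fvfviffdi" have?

0

The children of the "fvfviffdi" node are the distinct next characters among strings starting with "fvfviffdi".
No stored string extends past "fvfviffdi".
That node has 0 child edges.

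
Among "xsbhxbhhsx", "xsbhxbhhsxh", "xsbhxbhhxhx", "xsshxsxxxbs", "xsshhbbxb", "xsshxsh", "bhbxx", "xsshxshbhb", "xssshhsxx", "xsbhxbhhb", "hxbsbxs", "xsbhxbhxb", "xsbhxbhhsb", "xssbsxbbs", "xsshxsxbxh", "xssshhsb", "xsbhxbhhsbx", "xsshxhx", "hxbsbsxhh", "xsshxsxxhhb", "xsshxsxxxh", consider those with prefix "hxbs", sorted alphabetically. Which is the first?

hxbsbsxhh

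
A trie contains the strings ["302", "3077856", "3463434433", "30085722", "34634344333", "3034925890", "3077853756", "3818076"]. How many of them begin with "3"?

8

Filter for entries beginning with "3":
Words under "3": 30085722, 302, 3034925890, 3077853756, 3077856, 3463434433, 34634344333, 3818076
Count: 8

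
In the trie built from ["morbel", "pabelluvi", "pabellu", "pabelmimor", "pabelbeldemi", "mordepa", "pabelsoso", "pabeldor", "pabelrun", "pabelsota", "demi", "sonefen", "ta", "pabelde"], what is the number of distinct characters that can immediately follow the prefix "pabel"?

The children of the "pabel" node are the distinct next characters among strings starting with "pabel".
Characters that immediately follow "pabel" among the stored strings: {b, d, l, m, r, s}.
That node has 6 child edges.

6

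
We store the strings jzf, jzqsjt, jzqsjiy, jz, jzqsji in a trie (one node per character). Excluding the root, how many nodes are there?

9

Insert word by word; a character creates a node only if that edge doesn't already exist:
  "jzf" → 3 new (j, z, f)
  "jzqsjt" → prefix "jz" already present; 4 new (q, s, j, t)
  "jzqsjiy" → prefix "jzqsj" already present; 2 new (i, y)
  "jz" → prefix "jz" already present; 0 new (none)
  "jzqsji" → prefix "jzqsji" already present; 0 new (none)
Total nodes = 3 + 4 + 2 + 0 + 0 = 9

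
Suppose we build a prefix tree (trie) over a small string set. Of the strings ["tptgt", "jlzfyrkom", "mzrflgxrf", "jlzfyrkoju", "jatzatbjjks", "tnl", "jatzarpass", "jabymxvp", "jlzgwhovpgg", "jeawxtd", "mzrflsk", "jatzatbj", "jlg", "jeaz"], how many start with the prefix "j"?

10

Traverse to the node for "j", then collect every word in that subtree.
Words under "j": jabymxvp, jatzarpass, jatzatbj, jatzatbjjks, jeawxtd, jeaz, jlg, jlzfyrkoju, jlzfyrkom, jlzgwhovpgg
Count: 10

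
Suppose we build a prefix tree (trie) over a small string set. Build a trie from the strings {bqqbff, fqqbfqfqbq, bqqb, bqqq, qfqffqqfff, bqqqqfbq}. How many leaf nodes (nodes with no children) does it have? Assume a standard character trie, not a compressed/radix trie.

A leaf is a node with no children — equivalently, the end of a word that is not a proper prefix of any other stored word.
Those words: "bqqbff", "bqqqqfbq", "fqqbfqfqbq", "qfqffqqfff"
Leaf count: 4

4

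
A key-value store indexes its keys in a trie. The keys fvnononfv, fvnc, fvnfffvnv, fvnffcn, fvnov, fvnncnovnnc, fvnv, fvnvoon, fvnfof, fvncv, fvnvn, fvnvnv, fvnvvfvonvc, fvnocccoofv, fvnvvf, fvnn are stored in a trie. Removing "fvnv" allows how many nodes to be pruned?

0

Walk "fvnv" from the leaf back toward the root, removing each node that no remaining word uses.
Every node on "fvnv" is still needed (e.g. by "fvnvoon"), so nothing is freed.
Nodes removed: 0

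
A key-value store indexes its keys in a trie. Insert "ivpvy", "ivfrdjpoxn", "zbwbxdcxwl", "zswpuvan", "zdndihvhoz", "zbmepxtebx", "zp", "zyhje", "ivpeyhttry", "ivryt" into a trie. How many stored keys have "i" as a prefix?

4

Walk to "i"; the words in its subtree are exactly those with that prefix.
Words under "i": ivfrdjpoxn, ivpeyhttry, ivpvy, ivryt
Count: 4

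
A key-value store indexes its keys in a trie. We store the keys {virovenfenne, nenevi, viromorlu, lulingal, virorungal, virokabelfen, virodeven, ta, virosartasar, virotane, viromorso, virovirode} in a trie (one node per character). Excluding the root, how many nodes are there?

71

Count nodes per top-level branch (shared prefixes stored once):
  'l'-branch (lulingal): 8 nodes
  'n'-branch (nenevi): 6 nodes
  't'-branch (ta): 2 nodes
  'v'-branch (virodeven, virokabelfen, viromorlu, viromorso, virorungal, virosartasar, virotane, virovenfenne, virovirode): 55 nodes
Sum: 71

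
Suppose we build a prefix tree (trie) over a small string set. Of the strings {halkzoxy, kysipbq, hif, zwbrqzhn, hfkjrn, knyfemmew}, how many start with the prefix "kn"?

1

Filter for entries beginning with "kn":
Matches: "knyfemmew"
Count: 1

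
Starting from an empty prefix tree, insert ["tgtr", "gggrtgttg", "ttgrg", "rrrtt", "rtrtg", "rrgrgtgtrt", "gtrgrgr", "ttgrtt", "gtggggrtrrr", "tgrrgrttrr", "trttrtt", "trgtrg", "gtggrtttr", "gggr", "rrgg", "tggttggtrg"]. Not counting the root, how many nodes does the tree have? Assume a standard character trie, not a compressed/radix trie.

83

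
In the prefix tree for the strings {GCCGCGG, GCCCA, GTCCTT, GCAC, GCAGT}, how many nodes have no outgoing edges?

Leaves are exactly the stored words that no other stored word extends.
Those words: "GCAC", "GCAGT", "GCCCA", "GCCGCGG", "GTCCTT"
Leaf count: 5

5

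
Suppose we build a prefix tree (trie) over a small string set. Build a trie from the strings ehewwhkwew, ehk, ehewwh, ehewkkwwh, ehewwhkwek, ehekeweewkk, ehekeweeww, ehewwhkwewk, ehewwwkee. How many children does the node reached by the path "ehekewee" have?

Walk "ehekewee" from the root, arriving at one node.
Distinct next characters after "ehekewee": w.
That node has 1 child edge.

1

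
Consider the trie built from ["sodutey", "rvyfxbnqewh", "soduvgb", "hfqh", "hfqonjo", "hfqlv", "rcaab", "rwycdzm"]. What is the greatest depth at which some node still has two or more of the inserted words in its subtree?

The deepest shared node is where two words last agree before diverging.
e.g. "sodutey" and "soduvgb" share the prefix "sodu" of length 4; no pair shares a longer one.
Longest shared-prefix length: 4

4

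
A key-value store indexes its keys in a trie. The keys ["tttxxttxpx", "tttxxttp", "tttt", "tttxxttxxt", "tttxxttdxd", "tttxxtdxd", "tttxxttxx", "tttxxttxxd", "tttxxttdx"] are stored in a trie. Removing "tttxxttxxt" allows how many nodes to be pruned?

Walk "tttxxttxxt" from the leaf back toward the root, removing each node that no remaining word uses.
The suffix "t" (1 node) is used only by "tttxxttxxt"; the node for "tttxxttxx" still has the child "d", so pruning stops there.
Nodes removed: 1

1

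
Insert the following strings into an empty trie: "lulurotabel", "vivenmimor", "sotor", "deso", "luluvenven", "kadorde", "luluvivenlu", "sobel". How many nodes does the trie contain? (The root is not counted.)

Trace insertions, counting only characters that open a new branch:
  "lulurotabel" → 11 new (l, u, l, u, r, o, t, a, b, e, l)
  "vivenmimor" → 10 new (v, i, v, e, n, m, i, m, o, r)
  "sotor" → 5 new (s, o, t, o, r)
  "deso" → 4 new (d, e, s, o)
  "luluvenven" → prefix "lulu" already present; 6 new (v, e, n, v, e, n)
  "kadorde" → 7 new (k, a, d, o, r, d, e)
  "luluvivenlu" → prefix "luluv" already present; 6 new (i, v, e, n, l, u)
  "sobel" → prefix "so" already present; 3 new (b, e, l)
Total nodes = 11 + 10 + 5 + 4 + 6 + 7 + 6 + 3 = 52

52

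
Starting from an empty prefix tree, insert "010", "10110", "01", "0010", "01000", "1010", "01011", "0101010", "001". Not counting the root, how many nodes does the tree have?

19

Trace insertions, counting only characters that open a new branch:
  "010" → 3 new (0, 1, 0)
  "10110" → 5 new (1, 0, 1, 1, 0)
  "01" → prefix "01" already present; 0 new (none)
  "0010" → prefix "0" already present; 3 new (0, 1, 0)
  "01000" → prefix "010" already present; 2 new (0, 0)
  "1010" → prefix "101" already present; 1 new (0)
  "01011" → prefix "010" already present; 2 new (1, 1)
  "0101010" → prefix "0101" already present; 3 new (0, 1, 0)
  "001" → prefix "001" already present; 0 new (none)
Total nodes = 3 + 5 + 0 + 3 + 2 + 1 + 2 + 3 + 0 = 19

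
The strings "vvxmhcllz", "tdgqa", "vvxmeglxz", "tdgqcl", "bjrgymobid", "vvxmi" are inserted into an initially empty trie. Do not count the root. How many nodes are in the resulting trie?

32

Count nodes per top-level branch (shared prefixes stored once):
  'b'-branch (bjrgymobid): 10 nodes
  't'-branch (tdgqa, tdgqcl): 7 nodes
  'v'-branch (vvxmeglxz, vvxmhcllz, vvxmi): 15 nodes
Sum: 32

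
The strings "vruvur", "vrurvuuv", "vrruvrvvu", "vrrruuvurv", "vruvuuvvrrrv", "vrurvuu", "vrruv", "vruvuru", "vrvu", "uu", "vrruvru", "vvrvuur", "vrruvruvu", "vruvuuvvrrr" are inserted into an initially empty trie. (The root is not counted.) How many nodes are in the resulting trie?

46

Insert word by word; a character creates a node only if that edge doesn't already exist:
  "vruvur" → 6 new (v, r, u, v, u, r)
  "vrurvuuv" → prefix "vru" already present; 5 new (r, v, u, u, v)
  "vrruvrvvu" → prefix "vr" already present; 7 new (r, u, v, r, v, v, u)
  "vrrruuvurv" → prefix "vrr" already present; 7 new (r, u, u, v, u, r, v)
  "vruvuuvvrrrv" → prefix "vruvu" already present; 7 new (u, v, v, r, r, r, v)
  "vrurvuu" → prefix "vrurvuu" already present; 0 new (none)
  "vrruv" → prefix "vrruv" already present; 0 new (none)
  "vruvuru" → prefix "vruvur" already present; 1 new (u)
  "vrvu" → prefix "vr" already present; 2 new (v, u)
  "uu" → 2 new (u, u)
  "vrruvru" → prefix "vrruvr" already present; 1 new (u)
  "vvrvuur" → prefix "v" already present; 6 new (v, r, v, u, u, r)
  "vrruvruvu" → prefix "vrruvru" already present; 2 new (v, u)
  "vruvuuvvrrr" → prefix "vruvuuvvrrr" already present; 0 new (none)
Total nodes = 6 + 5 + 7 + 7 + 7 + 0 + 0 + 1 + 2 + 2 + 1 + 6 + 2 + 0 = 46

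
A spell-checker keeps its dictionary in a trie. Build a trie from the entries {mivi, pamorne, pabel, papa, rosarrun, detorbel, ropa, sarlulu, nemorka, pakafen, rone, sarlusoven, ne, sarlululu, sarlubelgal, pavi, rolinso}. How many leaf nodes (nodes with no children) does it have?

Leaves are exactly the stored words that no other stored word extends.
Those words: "detorbel", "mivi", "nemorka", "pabel", "pakafen", "pamorne", "papa", "pavi", "rolinso", "rone", "ropa", "rosarrun", "sarlubelgal", "sarlululu", "sarlusoven"
Leaf count: 15

15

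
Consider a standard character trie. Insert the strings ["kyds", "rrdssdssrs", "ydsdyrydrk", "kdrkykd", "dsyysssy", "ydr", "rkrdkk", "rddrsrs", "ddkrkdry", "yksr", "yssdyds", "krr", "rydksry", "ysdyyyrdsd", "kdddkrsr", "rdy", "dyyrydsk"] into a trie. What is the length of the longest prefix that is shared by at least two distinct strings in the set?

Look for the deepest trie node that still has at least two words in its subtree.
e.g. "kdddkrsr" and "kdrkykd" share the prefix "kd" of length 2; no pair shares a longer one.
Longest shared-prefix length: 2

2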